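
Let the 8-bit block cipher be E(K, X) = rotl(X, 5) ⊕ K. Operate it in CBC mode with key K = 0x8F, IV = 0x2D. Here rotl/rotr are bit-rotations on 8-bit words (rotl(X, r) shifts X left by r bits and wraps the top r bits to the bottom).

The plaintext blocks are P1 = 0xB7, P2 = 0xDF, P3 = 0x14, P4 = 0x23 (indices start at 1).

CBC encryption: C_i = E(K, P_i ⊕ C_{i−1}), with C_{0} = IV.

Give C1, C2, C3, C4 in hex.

C1 = 0xDC, C2 = 0xEF, C3 = 0xF0, C4 = 0xF5

C1: P1 ⊕ 0x2D = 0x9A; E(K, 0x9A) = 0xDC.
C2: P2 ⊕ 0xDC = 0x03; E(K, 0x03) = 0xEF.
C3: P3 ⊕ 0xEF = 0xFB; E(K, 0xFB) = 0xF0.
C4: P4 ⊕ 0xF0 = 0xD3; E(K, 0xD3) = 0xF5.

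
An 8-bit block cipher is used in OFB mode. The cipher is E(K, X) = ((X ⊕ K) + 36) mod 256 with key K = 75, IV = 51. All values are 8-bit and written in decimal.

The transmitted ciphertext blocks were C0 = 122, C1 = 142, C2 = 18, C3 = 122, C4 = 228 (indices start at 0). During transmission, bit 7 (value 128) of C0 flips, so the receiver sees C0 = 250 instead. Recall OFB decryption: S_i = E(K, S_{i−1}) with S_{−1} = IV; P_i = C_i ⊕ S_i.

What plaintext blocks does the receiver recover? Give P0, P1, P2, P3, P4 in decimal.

P0 = 102, P1 = 117, P2 = 198, P3 = 185, P4 = 72

Only C0 changed, to 250. In OFB, a change in C_i flips the same bit in P_i only; the keystream is unaffected. Decrypting the received ciphertext:
P0: S = E(K, 51) = 156; 250 ⊕ 156 = 102.
P1: S = E(K, 156) = 251; 142 ⊕ 251 = 117.
P2: S = E(K, 251) = 212; 18 ⊕ 212 = 198.
P3: S = E(K, 212) = 195; 122 ⊕ 195 = 185.
P4: S = E(K, 195) = 172; 228 ⊕ 172 = 72.
Blocks that differ from the original plaintext: P0.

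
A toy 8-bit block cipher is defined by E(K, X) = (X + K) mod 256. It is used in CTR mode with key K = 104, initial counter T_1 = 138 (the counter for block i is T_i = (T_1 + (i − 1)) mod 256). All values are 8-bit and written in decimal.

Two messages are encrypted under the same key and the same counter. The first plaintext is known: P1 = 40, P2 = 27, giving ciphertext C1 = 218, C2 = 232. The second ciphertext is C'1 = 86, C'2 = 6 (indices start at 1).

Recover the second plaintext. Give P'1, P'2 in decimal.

P'1 = 164, P'2 = 245

In CTR with a reused counter, both messages share the same keystream S_i, so C_i ⊕ C'_i = P_i ⊕ P'_i and thus P'_i = P_i ⊕ C_i ⊕ C'_i.
P'1: 40 ⊕ 218 ⊕ 86 = 164.
P'2: 27 ⊕ 232 ⊕ 6 = 245.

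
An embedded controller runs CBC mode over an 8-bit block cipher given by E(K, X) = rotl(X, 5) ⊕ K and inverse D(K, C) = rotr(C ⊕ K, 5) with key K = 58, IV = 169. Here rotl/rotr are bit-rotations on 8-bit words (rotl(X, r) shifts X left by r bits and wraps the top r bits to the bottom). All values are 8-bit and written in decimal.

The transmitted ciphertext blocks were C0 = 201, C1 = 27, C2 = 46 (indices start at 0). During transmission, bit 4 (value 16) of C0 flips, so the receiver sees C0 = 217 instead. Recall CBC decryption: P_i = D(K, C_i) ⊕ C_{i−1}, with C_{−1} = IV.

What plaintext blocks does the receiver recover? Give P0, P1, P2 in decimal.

Only C0 changed, to 217. In CBC, a change in C_i garbles P_i and flips the same bit in P_{i+1}. Decrypting the received ciphertext:
P0: D(K, 217) = 31; 31 ⊕ 169 = 182.
P1: D(K, 27) = 9; 9 ⊕ 217 = 208.
P2: D(K, 46) = 160; 160 ⊕ 27 = 187.
Blocks that differ from the original plaintext: P0, P1.

P0 = 182, P1 = 208, P2 = 187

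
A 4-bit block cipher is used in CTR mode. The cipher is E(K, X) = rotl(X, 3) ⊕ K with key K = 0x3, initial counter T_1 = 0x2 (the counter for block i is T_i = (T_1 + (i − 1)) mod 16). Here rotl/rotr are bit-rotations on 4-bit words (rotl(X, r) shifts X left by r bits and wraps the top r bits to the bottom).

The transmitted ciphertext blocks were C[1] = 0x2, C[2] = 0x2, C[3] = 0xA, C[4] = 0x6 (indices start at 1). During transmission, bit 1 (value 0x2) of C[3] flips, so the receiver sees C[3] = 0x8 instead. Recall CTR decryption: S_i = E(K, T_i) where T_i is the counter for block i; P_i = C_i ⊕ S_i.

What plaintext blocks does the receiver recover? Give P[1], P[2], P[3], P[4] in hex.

Only C[3] changed, to 0x8. In CTR, a change in C_i flips the same bit in P_i only; the keystream is unaffected. Decrypting the received ciphertext:
P[1]: T = 0x2, S = E(K, T) = 0x2; 0x2 ⊕ 0x2 = 0x0.
P[2]: T = 0x3, S = E(K, T) = 0xA; 0x2 ⊕ 0xA = 0x8.
P[3]: T = 0x4, S = E(K, T) = 0x1; 0x8 ⊕ 0x1 = 0x9.
P[4]: T = 0x5, S = E(K, T) = 0x9; 0x6 ⊕ 0x9 = 0xF.
Blocks that differ from the original plaintext: P[3].

P[1] = 0x0, P[2] = 0x8, P[3] = 0x9, P[4] = 0xF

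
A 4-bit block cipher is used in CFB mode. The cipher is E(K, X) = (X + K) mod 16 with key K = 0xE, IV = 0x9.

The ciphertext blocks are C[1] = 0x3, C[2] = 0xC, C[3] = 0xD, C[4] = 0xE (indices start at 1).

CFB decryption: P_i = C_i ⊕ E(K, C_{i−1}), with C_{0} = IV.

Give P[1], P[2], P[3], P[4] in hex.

P[1] = 0x4, P[2] = 0xD, P[3] = 0x7, P[4] = 0x5

P[1]: E(K, 0x9) = 0x7; 0x3 ⊕ 0x7 = 0x4.
P[2]: E(K, 0x3) = 0x1; 0xC ⊕ 0x1 = 0xD.
P[3]: E(K, 0xC) = 0xA; 0xD ⊕ 0xA = 0x7.
P[4]: E(K, 0xD) = 0xB; 0xE ⊕ 0xB = 0x5.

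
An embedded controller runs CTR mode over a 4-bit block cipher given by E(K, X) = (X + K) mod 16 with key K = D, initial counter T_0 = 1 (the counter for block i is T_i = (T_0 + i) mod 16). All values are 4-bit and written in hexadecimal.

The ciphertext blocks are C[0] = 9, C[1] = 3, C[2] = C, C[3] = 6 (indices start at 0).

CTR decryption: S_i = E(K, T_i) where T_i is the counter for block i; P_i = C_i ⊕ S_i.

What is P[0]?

P[0]: T = 1, S = E(K, T) = E; 9 ⊕ E = 7.

P[0] = 7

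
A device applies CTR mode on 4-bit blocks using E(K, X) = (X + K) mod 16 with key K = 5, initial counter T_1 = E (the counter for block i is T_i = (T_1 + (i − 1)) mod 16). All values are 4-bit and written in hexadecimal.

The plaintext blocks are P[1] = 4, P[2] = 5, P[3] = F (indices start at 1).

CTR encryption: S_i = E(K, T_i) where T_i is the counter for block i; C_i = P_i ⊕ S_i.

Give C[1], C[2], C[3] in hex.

C[1] = 7, C[2] = 1, C[3] = A

C[1]: T = E, S = E(K, T) = 3; 4 ⊕ 3 = 7.
C[2]: T = F, S = E(K, T) = 4; 5 ⊕ 4 = 1.
C[3]: T = 0, S = E(K, T) = 5; F ⊕ 5 = A.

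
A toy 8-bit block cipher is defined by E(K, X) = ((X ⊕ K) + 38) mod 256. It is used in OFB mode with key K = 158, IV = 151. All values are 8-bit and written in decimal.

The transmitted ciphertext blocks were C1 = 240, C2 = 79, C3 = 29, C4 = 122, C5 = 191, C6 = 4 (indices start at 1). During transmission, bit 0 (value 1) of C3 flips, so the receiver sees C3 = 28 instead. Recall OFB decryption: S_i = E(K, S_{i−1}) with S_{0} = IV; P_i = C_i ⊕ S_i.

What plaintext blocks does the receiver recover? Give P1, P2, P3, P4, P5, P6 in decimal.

P1 = 223, P2 = 152, P3 = 115, P4 = 109, P5 = 16, P6 = 83

Only C3 changed, to 28. In OFB, a change in C_i flips the same bit in P_i only; the keystream is unaffected. Decrypting the received ciphertext:
P1: S = E(K, 151) = 47; 240 ⊕ 47 = 223.
P2: S = E(K, 47) = 215; 79 ⊕ 215 = 152.
P3: S = E(K, 215) = 111; 28 ⊕ 111 = 115.
P4: S = E(K, 111) = 23; 122 ⊕ 23 = 109.
P5: S = E(K, 23) = 175; 191 ⊕ 175 = 16.
P6: S = E(K, 175) = 87; 4 ⊕ 87 = 83.
Blocks that differ from the original plaintext: P3.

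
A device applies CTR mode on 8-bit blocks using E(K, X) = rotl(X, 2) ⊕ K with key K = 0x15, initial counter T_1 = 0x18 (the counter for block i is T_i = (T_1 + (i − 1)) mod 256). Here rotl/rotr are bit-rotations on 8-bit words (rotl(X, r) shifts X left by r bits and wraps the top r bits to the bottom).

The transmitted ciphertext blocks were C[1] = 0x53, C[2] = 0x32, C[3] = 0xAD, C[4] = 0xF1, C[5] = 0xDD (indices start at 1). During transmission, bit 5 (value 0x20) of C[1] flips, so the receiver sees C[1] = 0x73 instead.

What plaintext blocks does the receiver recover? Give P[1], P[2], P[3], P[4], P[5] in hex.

P[1] = 0x06, P[2] = 0x43, P[3] = 0xD0, P[4] = 0x88, P[5] = 0xB8

CTR decryption: S_i = E(K, T_i) where T_i is the counter for block i; P_i = C_i ⊕ S_i.
Only C[1] changed, to 0x73. In CTR, a change in C_i flips the same bit in P_i only; the keystream is unaffected. Decrypting the received ciphertext:
P[1]: T = 0x18, S = E(K, T) = 0x75; 0x73 ⊕ 0x75 = 0x06.
P[2]: T = 0x19, S = E(K, T) = 0x71; 0x32 ⊕ 0x71 = 0x43.
P[3]: T = 0x1A, S = E(K, T) = 0x7D; 0xAD ⊕ 0x7D = 0xD0.
P[4]: T = 0x1B, S = E(K, T) = 0x79; 0xF1 ⊕ 0x79 = 0x88.
P[5]: T = 0x1C, S = E(K, T) = 0x65; 0xDD ⊕ 0x65 = 0xB8.
Blocks that differ from the original plaintext: P[1].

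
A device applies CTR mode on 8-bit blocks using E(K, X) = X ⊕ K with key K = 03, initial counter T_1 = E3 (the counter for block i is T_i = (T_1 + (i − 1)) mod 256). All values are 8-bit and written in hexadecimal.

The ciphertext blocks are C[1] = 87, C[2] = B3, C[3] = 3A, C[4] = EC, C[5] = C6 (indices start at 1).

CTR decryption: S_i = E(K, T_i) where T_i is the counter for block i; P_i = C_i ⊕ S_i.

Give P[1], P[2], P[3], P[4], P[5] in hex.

P[1] = 67, P[2] = 54, P[3] = DC, P[4] = 09, P[5] = 22

P[1]: T = E3, S = E(K, T) = E0; 87 ⊕ E0 = 67.
P[2]: T = E4, S = E(K, T) = E7; B3 ⊕ E7 = 54.
P[3]: T = E5, S = E(K, T) = E6; 3A ⊕ E6 = DC.
P[4]: T = E6, S = E(K, T) = E5; EC ⊕ E5 = 09.
P[5]: T = E7, S = E(K, T) = E4; C6 ⊕ E4 = 22.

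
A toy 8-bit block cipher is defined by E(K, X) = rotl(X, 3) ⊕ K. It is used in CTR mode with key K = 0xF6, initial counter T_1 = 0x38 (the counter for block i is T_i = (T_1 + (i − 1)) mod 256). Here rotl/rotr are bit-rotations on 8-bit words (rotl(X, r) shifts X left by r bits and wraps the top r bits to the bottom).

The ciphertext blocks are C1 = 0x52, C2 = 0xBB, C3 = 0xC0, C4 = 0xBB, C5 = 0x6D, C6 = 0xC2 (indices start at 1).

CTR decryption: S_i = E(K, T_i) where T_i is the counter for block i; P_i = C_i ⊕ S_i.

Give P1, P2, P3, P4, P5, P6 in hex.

P1 = 0x65, P2 = 0x84, P3 = 0xE7, P4 = 0x94, P5 = 0x7A, P6 = 0xDD

P1: T = 0x38, S = E(K, T) = 0x37; 0x52 ⊕ 0x37 = 0x65.
P2: T = 0x39, S = E(K, T) = 0x3F; 0xBB ⊕ 0x3F = 0x84.
P3: T = 0x3A, S = E(K, T) = 0x27; 0xC0 ⊕ 0x27 = 0xE7.
P4: T = 0x3B, S = E(K, T) = 0x2F; 0xBB ⊕ 0x2F = 0x94.
P5: T = 0x3C, S = E(K, T) = 0x17; 0x6D ⊕ 0x17 = 0x7A.
P6: T = 0x3D, S = E(K, T) = 0x1F; 0xC2 ⊕ 0x1F = 0xDD.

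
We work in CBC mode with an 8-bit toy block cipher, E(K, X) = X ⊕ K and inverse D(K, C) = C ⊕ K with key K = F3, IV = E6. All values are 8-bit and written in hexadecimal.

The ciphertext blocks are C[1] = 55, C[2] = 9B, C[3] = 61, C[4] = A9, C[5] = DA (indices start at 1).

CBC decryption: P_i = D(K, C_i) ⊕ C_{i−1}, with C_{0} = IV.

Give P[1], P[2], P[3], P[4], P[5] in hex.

P[1]: D(K, 55) = A6; A6 ⊕ E6 = 40.
P[2]: D(K, 9B) = 68; 68 ⊕ 55 = 3D.
P[3]: D(K, 61) = 92; 92 ⊕ 9B = 09.
P[4]: D(K, A9) = 5A; 5A ⊕ 61 = 3B.
P[5]: D(K, DA) = 29; 29 ⊕ A9 = 80.

P[1] = 40, P[2] = 3D, P[3] = 09, P[4] = 3B, P[5] = 80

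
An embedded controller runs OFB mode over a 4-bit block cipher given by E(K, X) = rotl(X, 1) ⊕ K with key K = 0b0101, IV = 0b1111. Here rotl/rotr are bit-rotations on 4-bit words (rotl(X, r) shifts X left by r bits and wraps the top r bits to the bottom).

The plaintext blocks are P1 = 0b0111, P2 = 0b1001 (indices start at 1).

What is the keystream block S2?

OFB encryption: S_i = E(K, S_{i−1}) with S_{0} = IV; C_i = P_i ⊕ S_i.
C1: S = E(K, 0b1111) = 0b1010; 0b0111 ⊕ 0b1010 = 0b1101.
C2: S = E(K, 0b1010) = 0b0000; 0b1001 ⊕ 0b0000 = 0b1001.
So S2 = 0b0000.

0b0000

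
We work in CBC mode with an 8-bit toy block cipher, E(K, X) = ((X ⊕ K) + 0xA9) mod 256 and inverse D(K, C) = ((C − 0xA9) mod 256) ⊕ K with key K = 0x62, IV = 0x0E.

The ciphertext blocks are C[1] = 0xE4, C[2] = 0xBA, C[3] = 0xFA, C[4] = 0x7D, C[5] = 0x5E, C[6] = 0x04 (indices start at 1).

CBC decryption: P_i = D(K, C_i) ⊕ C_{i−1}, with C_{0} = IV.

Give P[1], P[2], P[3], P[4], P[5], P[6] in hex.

P[1]: D(K, 0xE4) = 0x59; 0x59 ⊕ 0x0E = 0x57.
P[2]: D(K, 0xBA) = 0x73; 0x73 ⊕ 0xE4 = 0x97.
P[3]: D(K, 0xFA) = 0x33; 0x33 ⊕ 0xBA = 0x89.
P[4]: D(K, 0x7D) = 0xB6; 0xB6 ⊕ 0xFA = 0x4C.
P[5]: D(K, 0x5E) = 0xD7; 0xD7 ⊕ 0x7D = 0xAA.
P[6]: D(K, 0x04) = 0x39; 0x39 ⊕ 0x5E = 0x67.

P[1] = 0x57, P[2] = 0x97, P[3] = 0x89, P[4] = 0x4C, P[5] = 0xAA, P[6] = 0x67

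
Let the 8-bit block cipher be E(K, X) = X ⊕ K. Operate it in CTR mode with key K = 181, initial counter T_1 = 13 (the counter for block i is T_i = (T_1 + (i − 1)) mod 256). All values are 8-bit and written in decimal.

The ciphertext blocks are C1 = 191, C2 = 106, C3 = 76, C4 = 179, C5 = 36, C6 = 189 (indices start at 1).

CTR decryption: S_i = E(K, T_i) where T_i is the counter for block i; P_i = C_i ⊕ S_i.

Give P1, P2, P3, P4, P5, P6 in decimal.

P1: T = 13, S = E(K, T) = 184; 191 ⊕ 184 = 7.
P2: T = 14, S = E(K, T) = 187; 106 ⊕ 187 = 209.
P3: T = 15, S = E(K, T) = 186; 76 ⊕ 186 = 246.
P4: T = 16, S = E(K, T) = 165; 179 ⊕ 165 = 22.
P5: T = 17, S = E(K, T) = 164; 36 ⊕ 164 = 128.
P6: T = 18, S = E(K, T) = 167; 189 ⊕ 167 = 26.

P1 = 7, P2 = 209, P3 = 246, P4 = 22, P5 = 128, P6 = 26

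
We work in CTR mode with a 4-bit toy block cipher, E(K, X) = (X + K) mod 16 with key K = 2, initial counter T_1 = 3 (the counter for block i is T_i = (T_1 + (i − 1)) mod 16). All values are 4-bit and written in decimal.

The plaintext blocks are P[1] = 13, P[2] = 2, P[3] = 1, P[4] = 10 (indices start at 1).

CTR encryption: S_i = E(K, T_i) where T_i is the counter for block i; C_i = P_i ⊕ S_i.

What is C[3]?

C[1]: T = 3, S = E(K, T) = 5; 13 ⊕ 5 = 8.
C[2]: T = 4, S = E(K, T) = 6; 2 ⊕ 6 = 4.
C[3]: T = 5, S = E(K, T) = 7; 1 ⊕ 7 = 6.

C[3] = 6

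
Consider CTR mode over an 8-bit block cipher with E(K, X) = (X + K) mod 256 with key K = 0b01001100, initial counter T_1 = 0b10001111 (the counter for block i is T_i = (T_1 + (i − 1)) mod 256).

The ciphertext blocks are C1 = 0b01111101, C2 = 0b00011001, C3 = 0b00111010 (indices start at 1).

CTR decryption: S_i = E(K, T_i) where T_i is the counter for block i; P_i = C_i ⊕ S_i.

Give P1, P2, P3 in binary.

P1 = 0b10100110, P2 = 0b11000101, P3 = 0b11100111

P1: T = 0b10001111, S = E(K, T) = 0b11011011; 0b01111101 ⊕ 0b11011011 = 0b10100110.
P2: T = 0b10010000, S = E(K, T) = 0b11011100; 0b00011001 ⊕ 0b11011100 = 0b11000101.
P3: T = 0b10010001, S = E(K, T) = 0b11011101; 0b00111010 ⊕ 0b11011101 = 0b11100111.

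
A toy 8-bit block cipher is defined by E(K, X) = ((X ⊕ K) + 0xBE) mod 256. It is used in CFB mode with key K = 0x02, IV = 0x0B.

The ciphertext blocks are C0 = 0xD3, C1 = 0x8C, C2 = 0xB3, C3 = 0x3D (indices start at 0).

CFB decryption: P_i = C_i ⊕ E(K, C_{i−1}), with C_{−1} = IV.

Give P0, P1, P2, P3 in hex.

P0 = 0x14, P1 = 0x03, P2 = 0xFF, P3 = 0x52

P0: E(K, 0x0B) = 0xC7; 0xD3 ⊕ 0xC7 = 0x14.
P1: E(K, 0xD3) = 0x8F; 0x8C ⊕ 0x8F = 0x03.
P2: E(K, 0x8C) = 0x4C; 0xB3 ⊕ 0x4C = 0xFF.
P3: E(K, 0xB3) = 0x6F; 0x3D ⊕ 0x6F = 0x52.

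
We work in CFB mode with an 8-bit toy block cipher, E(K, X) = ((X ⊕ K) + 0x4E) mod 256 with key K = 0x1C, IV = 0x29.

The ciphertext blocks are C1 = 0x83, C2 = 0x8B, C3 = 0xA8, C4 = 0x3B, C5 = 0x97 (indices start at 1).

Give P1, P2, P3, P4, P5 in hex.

CFB decryption: P_i = C_i ⊕ E(K, C_{i−1}), with C_{0} = IV.
P1: E(K, 0x29) = 0x83; 0x83 ⊕ 0x83 = 0x00.
P2: E(K, 0x83) = 0xED; 0x8B ⊕ 0xED = 0x66.
P3: E(K, 0x8B) = 0xE5; 0xA8 ⊕ 0xE5 = 0x4D.
P4: E(K, 0xA8) = 0x02; 0x3B ⊕ 0x02 = 0x39.
P5: E(K, 0x3B) = 0x75; 0x97 ⊕ 0x75 = 0xE2.

P1 = 0x00, P2 = 0x66, P3 = 0x4D, P4 = 0x39, P5 = 0xE2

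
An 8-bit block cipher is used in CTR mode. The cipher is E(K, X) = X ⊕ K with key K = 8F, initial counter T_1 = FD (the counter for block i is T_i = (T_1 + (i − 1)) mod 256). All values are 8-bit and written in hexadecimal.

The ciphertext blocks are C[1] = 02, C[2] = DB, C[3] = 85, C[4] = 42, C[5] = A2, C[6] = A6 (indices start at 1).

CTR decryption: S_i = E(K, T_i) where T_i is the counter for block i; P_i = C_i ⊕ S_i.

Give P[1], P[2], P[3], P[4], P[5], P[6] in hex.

P[1] = 70, P[2] = AA, P[3] = F5, P[4] = CD, P[5] = 2C, P[6] = 2B

P[1]: T = FD, S = E(K, T) = 72; 02 ⊕ 72 = 70.
P[2]: T = FE, S = E(K, T) = 71; DB ⊕ 71 = AA.
P[3]: T = FF, S = E(K, T) = 70; 85 ⊕ 70 = F5.
P[4]: T = 00, S = E(K, T) = 8F; 42 ⊕ 8F = CD.
P[5]: T = 01, S = E(K, T) = 8E; A2 ⊕ 8E = 2C.
P[6]: T = 02, S = E(K, T) = 8D; A6 ⊕ 8D = 2B.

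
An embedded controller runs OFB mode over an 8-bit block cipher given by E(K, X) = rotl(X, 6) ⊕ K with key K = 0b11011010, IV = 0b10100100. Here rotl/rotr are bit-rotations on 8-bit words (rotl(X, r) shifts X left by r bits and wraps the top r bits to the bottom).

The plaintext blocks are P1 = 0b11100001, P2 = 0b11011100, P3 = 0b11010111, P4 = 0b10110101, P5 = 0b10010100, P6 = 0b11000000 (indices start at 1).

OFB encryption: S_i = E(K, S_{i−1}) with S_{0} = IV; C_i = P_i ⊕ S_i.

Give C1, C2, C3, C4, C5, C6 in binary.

C1 = 0b00010010, C2 = 0b11111010, C3 = 0b10000100, C4 = 0b10111011, C5 = 0b11001101, C6 = 0b01001100

C1: S = E(K, 0b10100100) = 0b11110011; 0b11100001 ⊕ 0b11110011 = 0b00010010.
C2: S = E(K, 0b11110011) = 0b00100110; 0b11011100 ⊕ 0b00100110 = 0b11111010.
C3: S = E(K, 0b00100110) = 0b01010011; 0b11010111 ⊕ 0b01010011 = 0b10000100.
C4: S = E(K, 0b01010011) = 0b00001110; 0b10110101 ⊕ 0b00001110 = 0b10111011.
C5: S = E(K, 0b00001110) = 0b01011001; 0b10010100 ⊕ 0b01011001 = 0b11001101.
C6: S = E(K, 0b01011001) = 0b10001100; 0b11000000 ⊕ 0b10001100 = 0b01001100.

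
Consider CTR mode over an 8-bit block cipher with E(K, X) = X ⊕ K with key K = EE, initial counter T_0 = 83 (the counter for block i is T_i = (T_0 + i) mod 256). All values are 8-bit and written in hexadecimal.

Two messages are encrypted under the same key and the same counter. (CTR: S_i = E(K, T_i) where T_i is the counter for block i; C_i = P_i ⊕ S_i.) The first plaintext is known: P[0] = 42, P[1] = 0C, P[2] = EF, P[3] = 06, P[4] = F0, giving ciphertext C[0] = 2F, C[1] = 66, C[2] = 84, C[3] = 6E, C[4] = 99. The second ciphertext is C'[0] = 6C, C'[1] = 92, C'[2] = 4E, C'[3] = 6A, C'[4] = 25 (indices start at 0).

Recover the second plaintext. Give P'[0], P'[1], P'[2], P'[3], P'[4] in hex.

In CTR with a reused counter, both messages share the same keystream S_i, so C_i ⊕ C'_i = P_i ⊕ P'_i and thus P'_i = P_i ⊕ C_i ⊕ C'_i.
P'[0]: 42 ⊕ 2F ⊕ 6C = 01.
P'[1]: 0C ⊕ 66 ⊕ 92 = F8.
P'[2]: EF ⊕ 84 ⊕ 4E = 25.
P'[3]: 06 ⊕ 6E ⊕ 6A = 02.
P'[4]: F0 ⊕ 99 ⊕ 25 = 4C.

P'[0] = 01, P'[1] = F8, P'[2] = 25, P'[3] = 02, P'[4] = 4C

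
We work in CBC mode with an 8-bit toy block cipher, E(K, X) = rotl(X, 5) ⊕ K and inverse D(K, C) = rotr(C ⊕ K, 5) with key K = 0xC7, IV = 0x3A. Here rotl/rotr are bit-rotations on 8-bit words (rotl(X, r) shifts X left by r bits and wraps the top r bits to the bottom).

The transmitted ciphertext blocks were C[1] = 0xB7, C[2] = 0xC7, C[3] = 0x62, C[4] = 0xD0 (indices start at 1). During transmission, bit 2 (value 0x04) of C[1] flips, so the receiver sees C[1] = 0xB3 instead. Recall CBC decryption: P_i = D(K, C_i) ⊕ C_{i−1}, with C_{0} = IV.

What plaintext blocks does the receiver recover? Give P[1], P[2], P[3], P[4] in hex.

P[1] = 0x99, P[2] = 0xB3, P[3] = 0xEA, P[4] = 0xDA

Only C[1] changed, to 0xB3. In CBC, a change in C_i garbles P_i and flips the same bit in P_{i+1}. Decrypting the received ciphertext:
P[1]: D(K, 0xB3) = 0xA3; 0xA3 ⊕ 0x3A = 0x99.
P[2]: D(K, 0xC7) = 0x00; 0x00 ⊕ 0xB3 = 0xB3.
P[3]: D(K, 0x62) = 0x2D; 0x2D ⊕ 0xC7 = 0xEA.
P[4]: D(K, 0xD0) = 0xB8; 0xB8 ⊕ 0x62 = 0xDA.
Blocks that differ from the original plaintext: P[1], P[2].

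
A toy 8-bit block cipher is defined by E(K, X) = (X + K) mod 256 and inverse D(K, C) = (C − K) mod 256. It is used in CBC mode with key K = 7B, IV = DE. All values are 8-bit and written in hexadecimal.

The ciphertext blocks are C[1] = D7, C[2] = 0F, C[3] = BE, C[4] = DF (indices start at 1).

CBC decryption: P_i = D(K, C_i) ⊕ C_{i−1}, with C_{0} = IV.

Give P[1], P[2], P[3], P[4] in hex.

P[1]: D(K, D7) = 5C; 5C ⊕ DE = 82.
P[2]: D(K, 0F) = 94; 94 ⊕ D7 = 43.
P[3]: D(K, BE) = 43; 43 ⊕ 0F = 4C.
P[4]: D(K, DF) = 64; 64 ⊕ BE = DA.

P[1] = 82, P[2] = 43, P[3] = 4C, P[4] = DA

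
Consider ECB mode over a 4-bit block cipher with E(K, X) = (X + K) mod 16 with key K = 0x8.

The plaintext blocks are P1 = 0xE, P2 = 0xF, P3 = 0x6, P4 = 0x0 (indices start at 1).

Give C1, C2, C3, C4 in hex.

C1 = 0x6, C2 = 0x7, C3 = 0xE, C4 = 0x8

ECB encryption: C_i = E(K, P_i).
C1: E(K, 0xE) = 0x6.
C2: E(K, 0xF) = 0x7.
C3: E(K, 0x6) = 0xE.
C4: E(K, 0x0) = 0x8.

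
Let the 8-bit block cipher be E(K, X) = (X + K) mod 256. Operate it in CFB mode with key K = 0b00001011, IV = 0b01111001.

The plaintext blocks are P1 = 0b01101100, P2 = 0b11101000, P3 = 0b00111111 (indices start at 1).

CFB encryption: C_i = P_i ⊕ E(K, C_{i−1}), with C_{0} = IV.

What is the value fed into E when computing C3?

C1: E(K, 0b01111001) = 0b10000100; 0b01101100 ⊕ 0b10000100 = 0b11101000.
C2: E(K, 0b11101000) = 0b11110011; 0b11101000 ⊕ 0b11110011 = 0b00011011.
C3: E(K, 0b00011011) = 0b00100110; 0b00111111 ⊕ 0b00100110 = 0b00011001.
So the input to E for block 3 is 0b00011011.

0b00011011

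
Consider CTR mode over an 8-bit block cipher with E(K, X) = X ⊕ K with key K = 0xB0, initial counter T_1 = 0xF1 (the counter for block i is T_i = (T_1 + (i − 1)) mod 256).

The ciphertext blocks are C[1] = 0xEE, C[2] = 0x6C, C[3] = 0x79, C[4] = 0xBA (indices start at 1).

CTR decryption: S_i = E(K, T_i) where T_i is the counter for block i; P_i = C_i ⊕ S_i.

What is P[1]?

P[1] = 0xAF

P[1]: T = 0xF1, S = E(K, T) = 0x41; 0xEE ⊕ 0x41 = 0xAF.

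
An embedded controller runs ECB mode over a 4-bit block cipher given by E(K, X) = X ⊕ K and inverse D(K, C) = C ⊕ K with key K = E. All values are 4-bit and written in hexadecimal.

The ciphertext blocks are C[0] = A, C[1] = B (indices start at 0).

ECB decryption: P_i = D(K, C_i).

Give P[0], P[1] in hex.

P[0]: D(K, A) = 4.
P[1]: D(K, B) = 5.

P[0] = 4, P[1] = 5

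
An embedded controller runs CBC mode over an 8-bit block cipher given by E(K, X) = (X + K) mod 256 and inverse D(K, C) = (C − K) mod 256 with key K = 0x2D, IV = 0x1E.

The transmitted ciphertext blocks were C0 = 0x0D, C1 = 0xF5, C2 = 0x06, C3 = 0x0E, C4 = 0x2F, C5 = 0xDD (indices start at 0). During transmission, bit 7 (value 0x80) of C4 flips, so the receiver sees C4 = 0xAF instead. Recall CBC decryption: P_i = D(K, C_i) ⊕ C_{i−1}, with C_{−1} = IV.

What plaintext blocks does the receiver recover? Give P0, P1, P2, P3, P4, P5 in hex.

P0 = 0xFE, P1 = 0xC5, P2 = 0x2C, P3 = 0xE7, P4 = 0x8C, P5 = 0x1F

Only C4 changed, to 0xAF. In CBC, a change in C_i garbles P_i and flips the same bit in P_{i+1}. Decrypting the received ciphertext:
P0: D(K, 0x0D) = 0xE0; 0xE0 ⊕ 0x1E = 0xFE.
P1: D(K, 0xF5) = 0xC8; 0xC8 ⊕ 0x0D = 0xC5.
P2: D(K, 0x06) = 0xD9; 0xD9 ⊕ 0xF5 = 0x2C.
P3: D(K, 0x0E) = 0xE1; 0xE1 ⊕ 0x06 = 0xE7.
P4: D(K, 0xAF) = 0x82; 0x82 ⊕ 0x0E = 0x8C.
P5: D(K, 0xDD) = 0xB0; 0xB0 ⊕ 0xAF = 0x1F.
Blocks that differ from the original plaintext: P4, P5.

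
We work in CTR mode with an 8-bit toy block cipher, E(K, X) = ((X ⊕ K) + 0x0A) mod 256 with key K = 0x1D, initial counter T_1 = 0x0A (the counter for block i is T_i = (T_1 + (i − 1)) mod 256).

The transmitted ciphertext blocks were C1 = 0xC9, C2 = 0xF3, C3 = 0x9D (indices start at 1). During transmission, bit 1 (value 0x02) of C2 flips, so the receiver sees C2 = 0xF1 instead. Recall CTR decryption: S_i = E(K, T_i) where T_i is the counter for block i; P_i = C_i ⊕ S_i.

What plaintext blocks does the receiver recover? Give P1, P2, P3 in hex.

P1 = 0xE8, P2 = 0xD1, P3 = 0x86

Only C2 changed, to 0xF1. In CTR, a change in C_i flips the same bit in P_i only; the keystream is unaffected. Decrypting the received ciphertext:
P1: T = 0x0A, S = E(K, T) = 0x21; 0xC9 ⊕ 0x21 = 0xE8.
P2: T = 0x0B, S = E(K, T) = 0x20; 0xF1 ⊕ 0x20 = 0xD1.
P3: T = 0x0C, S = E(K, T) = 0x1B; 0x9D ⊕ 0x1B = 0x86.
Blocks that differ from the original plaintext: P2.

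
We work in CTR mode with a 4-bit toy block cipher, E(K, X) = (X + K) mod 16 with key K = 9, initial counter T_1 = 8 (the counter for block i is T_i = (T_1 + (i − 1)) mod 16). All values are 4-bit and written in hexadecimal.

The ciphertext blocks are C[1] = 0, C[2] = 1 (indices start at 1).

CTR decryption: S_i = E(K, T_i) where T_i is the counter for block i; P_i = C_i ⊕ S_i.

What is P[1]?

P[1]: T = 8, S = E(K, T) = 1; 0 ⊕ 1 = 1.

P[1] = 1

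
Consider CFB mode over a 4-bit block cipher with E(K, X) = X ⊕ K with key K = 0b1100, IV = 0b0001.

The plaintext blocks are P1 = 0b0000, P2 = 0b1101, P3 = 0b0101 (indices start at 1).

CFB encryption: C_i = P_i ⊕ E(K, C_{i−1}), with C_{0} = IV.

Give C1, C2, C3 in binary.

C1 = 0b1101, C2 = 0b1100, C3 = 0b0101

C1: E(K, 0b0001) = 0b1101; 0b0000 ⊕ 0b1101 = 0b1101.
C2: E(K, 0b1101) = 0b0001; 0b1101 ⊕ 0b0001 = 0b1100.
C3: E(K, 0b1100) = 0b0000; 0b0101 ⊕ 0b0000 = 0b0101.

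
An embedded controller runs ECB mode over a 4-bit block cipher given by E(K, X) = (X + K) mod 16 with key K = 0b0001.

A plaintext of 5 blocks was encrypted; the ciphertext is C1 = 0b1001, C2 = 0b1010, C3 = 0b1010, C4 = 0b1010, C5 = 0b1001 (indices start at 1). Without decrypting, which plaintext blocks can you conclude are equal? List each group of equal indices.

ECB encrypts each block independently with the same key, so equal ciphertext blocks imply equal plaintext blocks.
C1 = C5 = 0b1001, so P1 = P5.
C2 = C3 = C4 = 0b1010, so P2 = P3 = P4.

P1 = P5; P2 = P3 = P4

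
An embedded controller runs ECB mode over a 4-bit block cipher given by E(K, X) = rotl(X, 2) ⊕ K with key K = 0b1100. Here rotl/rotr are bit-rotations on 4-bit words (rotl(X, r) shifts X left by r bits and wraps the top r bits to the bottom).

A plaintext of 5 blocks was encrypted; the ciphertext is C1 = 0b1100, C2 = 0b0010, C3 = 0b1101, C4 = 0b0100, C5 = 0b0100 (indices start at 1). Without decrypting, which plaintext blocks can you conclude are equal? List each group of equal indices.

P4 = P5

ECB encrypts each block independently with the same key, so equal ciphertext blocks imply equal plaintext blocks.
C4 = C5 = 0b0100, so P4 = P5.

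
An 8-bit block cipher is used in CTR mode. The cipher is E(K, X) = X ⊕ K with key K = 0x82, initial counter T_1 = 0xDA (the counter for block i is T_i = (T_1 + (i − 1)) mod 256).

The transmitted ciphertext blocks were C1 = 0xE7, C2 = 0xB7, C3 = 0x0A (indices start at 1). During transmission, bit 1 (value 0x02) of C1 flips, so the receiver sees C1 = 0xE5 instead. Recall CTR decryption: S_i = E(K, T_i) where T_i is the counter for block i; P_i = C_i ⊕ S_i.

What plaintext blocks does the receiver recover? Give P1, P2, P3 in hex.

P1 = 0xBD, P2 = 0xEE, P3 = 0x54

Only C1 changed, to 0xE5. In CTR, a change in C_i flips the same bit in P_i only; the keystream is unaffected. Decrypting the received ciphertext:
P1: T = 0xDA, S = E(K, T) = 0x58; 0xE5 ⊕ 0x58 = 0xBD.
P2: T = 0xDB, S = E(K, T) = 0x59; 0xB7 ⊕ 0x59 = 0xEE.
P3: T = 0xDC, S = E(K, T) = 0x5E; 0x0A ⊕ 0x5E = 0x54.
Blocks that differ from the original plaintext: P1.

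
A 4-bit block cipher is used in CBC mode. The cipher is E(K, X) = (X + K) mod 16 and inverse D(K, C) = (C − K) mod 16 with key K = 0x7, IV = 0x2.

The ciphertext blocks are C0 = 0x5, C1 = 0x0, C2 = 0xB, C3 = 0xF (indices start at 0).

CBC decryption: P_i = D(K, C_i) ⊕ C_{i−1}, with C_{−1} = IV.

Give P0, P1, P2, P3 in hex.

P0: D(K, 0x5) = 0xE; 0xE ⊕ 0x2 = 0xC.
P1: D(K, 0x0) = 0x9; 0x9 ⊕ 0x5 = 0xC.
P2: D(K, 0xB) = 0x4; 0x4 ⊕ 0x0 = 0x4.
P3: D(K, 0xF) = 0x8; 0x8 ⊕ 0xB = 0x3.

P0 = 0xC, P1 = 0xC, P2 = 0x4, P3 = 0x3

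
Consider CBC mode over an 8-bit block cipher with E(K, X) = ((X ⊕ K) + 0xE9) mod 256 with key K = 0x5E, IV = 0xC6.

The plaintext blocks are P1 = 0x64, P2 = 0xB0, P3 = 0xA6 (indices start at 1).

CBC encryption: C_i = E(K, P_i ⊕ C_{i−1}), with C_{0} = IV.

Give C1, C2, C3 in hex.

C1 = 0xE5, C2 = 0xF4, C3 = 0xF5

C1: P1 ⊕ 0xC6 = 0xA2; E(K, 0xA2) = 0xE5.
C2: P2 ⊕ 0xE5 = 0x55; E(K, 0x55) = 0xF4.
C3: P3 ⊕ 0xF4 = 0x52; E(K, 0x52) = 0xF5.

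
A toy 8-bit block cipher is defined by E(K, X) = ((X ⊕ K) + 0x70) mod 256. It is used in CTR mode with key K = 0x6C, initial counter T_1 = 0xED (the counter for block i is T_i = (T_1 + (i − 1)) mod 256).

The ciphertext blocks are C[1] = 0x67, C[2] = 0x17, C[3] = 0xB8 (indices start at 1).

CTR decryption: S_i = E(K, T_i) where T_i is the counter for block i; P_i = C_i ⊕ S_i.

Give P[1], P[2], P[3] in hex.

P[1] = 0x96, P[2] = 0xE5, P[3] = 0x4B

P[1]: T = 0xED, S = E(K, T) = 0xF1; 0x67 ⊕ 0xF1 = 0x96.
P[2]: T = 0xEE, S = E(K, T) = 0xF2; 0x17 ⊕ 0xF2 = 0xE5.
P[3]: T = 0xEF, S = E(K, T) = 0xF3; 0xB8 ⊕ 0xF3 = 0x4B.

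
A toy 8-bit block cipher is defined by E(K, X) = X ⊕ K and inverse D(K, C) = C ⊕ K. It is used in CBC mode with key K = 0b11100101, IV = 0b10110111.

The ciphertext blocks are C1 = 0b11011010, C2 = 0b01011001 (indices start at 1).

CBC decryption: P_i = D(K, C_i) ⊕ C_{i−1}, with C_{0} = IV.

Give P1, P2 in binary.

P1: D(K, 0b11011010) = 0b00111111; 0b00111111 ⊕ 0b10110111 = 0b10001000.
P2: D(K, 0b01011001) = 0b10111100; 0b10111100 ⊕ 0b11011010 = 0b01100110.

P1 = 0b10001000, P2 = 0b01100110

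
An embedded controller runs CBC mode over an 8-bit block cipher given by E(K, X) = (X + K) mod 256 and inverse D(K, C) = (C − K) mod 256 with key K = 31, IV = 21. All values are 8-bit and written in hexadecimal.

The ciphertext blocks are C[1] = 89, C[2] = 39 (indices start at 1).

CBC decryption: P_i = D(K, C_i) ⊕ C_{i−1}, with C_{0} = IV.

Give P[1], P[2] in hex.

P[1] = 79, P[2] = 81

P[1]: D(K, 89) = 58; 58 ⊕ 21 = 79.
P[2]: D(K, 39) = 08; 08 ⊕ 89 = 81.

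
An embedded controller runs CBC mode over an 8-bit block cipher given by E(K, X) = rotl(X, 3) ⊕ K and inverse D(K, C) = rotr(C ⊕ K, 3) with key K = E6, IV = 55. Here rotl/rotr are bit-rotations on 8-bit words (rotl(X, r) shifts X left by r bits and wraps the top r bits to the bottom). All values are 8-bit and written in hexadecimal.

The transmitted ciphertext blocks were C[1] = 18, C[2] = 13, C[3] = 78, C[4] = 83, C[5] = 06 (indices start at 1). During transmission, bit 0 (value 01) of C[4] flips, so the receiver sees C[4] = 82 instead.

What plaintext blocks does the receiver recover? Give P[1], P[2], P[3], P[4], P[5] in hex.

P[1] = 8A, P[2] = A6, P[3] = C0, P[4] = F4, P[5] = 9E

CBC decryption: P_i = D(K, C_i) ⊕ C_{i−1}, with C_{0} = IV.
Only C[4] changed, to 82. In CBC, a change in C_i garbles P_i and flips the same bit in P_{i+1}. Decrypting the received ciphertext:
P[1]: D(K, 18) = DF; DF ⊕ 55 = 8A.
P[2]: D(K, 13) = BE; BE ⊕ 18 = A6.
P[3]: D(K, 78) = D3; D3 ⊕ 13 = C0.
P[4]: D(K, 82) = 8C; 8C ⊕ 78 = F4.
P[5]: D(K, 06) = 1C; 1C ⊕ 82 = 9E.
Blocks that differ from the original plaintext: P[4], P[5].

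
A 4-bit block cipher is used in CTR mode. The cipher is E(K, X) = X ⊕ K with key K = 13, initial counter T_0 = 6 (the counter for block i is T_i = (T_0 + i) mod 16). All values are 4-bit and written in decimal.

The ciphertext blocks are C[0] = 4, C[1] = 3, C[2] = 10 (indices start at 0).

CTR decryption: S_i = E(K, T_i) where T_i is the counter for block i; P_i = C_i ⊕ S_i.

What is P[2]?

P[2] = 15

P[2]: T = 8, S = E(K, T) = 5; 10 ⊕ 5 = 15.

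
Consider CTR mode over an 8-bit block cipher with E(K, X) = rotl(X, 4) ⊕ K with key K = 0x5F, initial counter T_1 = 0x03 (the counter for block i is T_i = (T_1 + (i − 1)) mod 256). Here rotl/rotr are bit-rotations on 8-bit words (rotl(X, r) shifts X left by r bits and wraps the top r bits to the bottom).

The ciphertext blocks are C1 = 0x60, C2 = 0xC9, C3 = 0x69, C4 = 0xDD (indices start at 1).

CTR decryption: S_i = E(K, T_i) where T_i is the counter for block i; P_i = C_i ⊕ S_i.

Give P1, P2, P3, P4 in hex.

P1: T = 0x03, S = E(K, T) = 0x6F; 0x60 ⊕ 0x6F = 0x0F.
P2: T = 0x04, S = E(K, T) = 0x1F; 0xC9 ⊕ 0x1F = 0xD6.
P3: T = 0x05, S = E(K, T) = 0x0F; 0x69 ⊕ 0x0F = 0x66.
P4: T = 0x06, S = E(K, T) = 0x3F; 0xDD ⊕ 0x3F = 0xE2.

P1 = 0x0F, P2 = 0xD6, P3 = 0x66, P4 = 0xE2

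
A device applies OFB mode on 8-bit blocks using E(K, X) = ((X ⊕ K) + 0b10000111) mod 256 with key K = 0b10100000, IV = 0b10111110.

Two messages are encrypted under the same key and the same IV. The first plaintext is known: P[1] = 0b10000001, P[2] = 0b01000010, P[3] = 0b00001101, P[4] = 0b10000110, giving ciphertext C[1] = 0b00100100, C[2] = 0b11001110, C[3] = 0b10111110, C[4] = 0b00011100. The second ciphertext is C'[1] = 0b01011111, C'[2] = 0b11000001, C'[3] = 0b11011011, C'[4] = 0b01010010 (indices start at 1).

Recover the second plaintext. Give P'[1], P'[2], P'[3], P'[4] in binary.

In OFB with a reused IV, both messages share the same keystream S_i, so C_i ⊕ C'_i = P_i ⊕ P'_i and thus P'_i = P_i ⊕ C_i ⊕ C'_i.
P'[1]: 0b10000001 ⊕ 0b00100100 ⊕ 0b01011111 = 0b11111010.
P'[2]: 0b01000010 ⊕ 0b11001110 ⊕ 0b11000001 = 0b01001101.
P'[3]: 0b00001101 ⊕ 0b10111110 ⊕ 0b11011011 = 0b01101000.
P'[4]: 0b10000110 ⊕ 0b00011100 ⊕ 0b01010010 = 0b11001000.

P'[1] = 0b11111010, P'[2] = 0b01001101, P'[3] = 0b01101000, P'[4] = 0b11001000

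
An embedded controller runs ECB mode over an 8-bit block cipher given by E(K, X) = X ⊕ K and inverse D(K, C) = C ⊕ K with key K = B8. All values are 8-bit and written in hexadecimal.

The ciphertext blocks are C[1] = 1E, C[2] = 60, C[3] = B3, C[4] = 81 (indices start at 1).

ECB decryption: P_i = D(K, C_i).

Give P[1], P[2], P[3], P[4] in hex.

P[1] = A6, P[2] = D8, P[3] = 0B, P[4] = 39

P[1]: D(K, 1E) = A6.
P[2]: D(K, 60) = D8.
P[3]: D(K, B3) = 0B.
P[4]: D(K, 81) = 39.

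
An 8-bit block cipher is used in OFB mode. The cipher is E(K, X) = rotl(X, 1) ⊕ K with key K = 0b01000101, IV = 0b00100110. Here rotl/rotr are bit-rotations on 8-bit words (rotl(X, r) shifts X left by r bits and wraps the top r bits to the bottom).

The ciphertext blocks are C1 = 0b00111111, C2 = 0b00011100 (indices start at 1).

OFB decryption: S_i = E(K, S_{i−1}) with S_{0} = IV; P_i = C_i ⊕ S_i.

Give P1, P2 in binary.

P1: S = E(K, 0b00100110) = 0b00001001; 0b00111111 ⊕ 0b00001001 = 0b00110110.
P2: S = E(K, 0b00001001) = 0b01010111; 0b00011100 ⊕ 0b01010111 = 0b01001011.

P1 = 0b00110110, P2 = 0b01001011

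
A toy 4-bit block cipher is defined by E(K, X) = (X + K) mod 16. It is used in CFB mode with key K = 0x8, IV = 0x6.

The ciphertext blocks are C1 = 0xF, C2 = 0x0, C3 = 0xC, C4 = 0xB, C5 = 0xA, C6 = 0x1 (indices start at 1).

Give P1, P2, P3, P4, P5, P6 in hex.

P1 = 0x1, P2 = 0x7, P3 = 0x4, P4 = 0xF, P5 = 0x9, P6 = 0x3

CFB decryption: P_i = C_i ⊕ E(K, C_{i−1}), with C_{0} = IV.
P1: E(K, 0x6) = 0xE; 0xF ⊕ 0xE = 0x1.
P2: E(K, 0xF) = 0x7; 0x0 ⊕ 0x7 = 0x7.
P3: E(K, 0x0) = 0x8; 0xC ⊕ 0x8 = 0x4.
P4: E(K, 0xC) = 0x4; 0xB ⊕ 0x4 = 0xF.
P5: E(K, 0xB) = 0x3; 0xA ⊕ 0x3 = 0x9.
P6: E(K, 0xA) = 0x2; 0x1 ⊕ 0x2 = 0x3.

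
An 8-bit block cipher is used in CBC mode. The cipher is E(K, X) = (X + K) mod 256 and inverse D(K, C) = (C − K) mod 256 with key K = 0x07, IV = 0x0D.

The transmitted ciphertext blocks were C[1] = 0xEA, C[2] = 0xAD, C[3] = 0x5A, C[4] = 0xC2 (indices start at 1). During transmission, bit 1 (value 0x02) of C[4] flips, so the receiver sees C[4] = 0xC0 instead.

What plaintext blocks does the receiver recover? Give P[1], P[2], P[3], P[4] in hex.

CBC decryption: P_i = D(K, C_i) ⊕ C_{i−1}, with C_{0} = IV.
Only C[4] changed, to 0xC0. In CBC, a change in C_i garbles P_i and flips the same bit in P_{i+1}. Decrypting the received ciphertext:
P[1]: D(K, 0xEA) = 0xE3; 0xE3 ⊕ 0x0D = 0xEE.
P[2]: D(K, 0xAD) = 0xA6; 0xA6 ⊕ 0xEA = 0x4C.
P[3]: D(K, 0x5A) = 0x53; 0x53 ⊕ 0xAD = 0xFE.
P[4]: D(K, 0xC0) = 0xB9; 0xB9 ⊕ 0x5A = 0xE3.
Blocks that differ from the original plaintext: P[4].

P[1] = 0xEE, P[2] = 0x4C, P[3] = 0xFE, P[4] = 0xE3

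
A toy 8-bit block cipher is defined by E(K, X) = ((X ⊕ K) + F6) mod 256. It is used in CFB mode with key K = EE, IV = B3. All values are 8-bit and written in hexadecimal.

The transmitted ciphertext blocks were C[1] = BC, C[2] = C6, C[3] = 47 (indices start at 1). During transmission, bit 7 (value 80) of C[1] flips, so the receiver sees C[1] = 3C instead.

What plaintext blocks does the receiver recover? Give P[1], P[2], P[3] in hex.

P[1] = 6F, P[2] = 0E, P[3] = 59

CFB decryption: P_i = C_i ⊕ E(K, C_{i−1}), with C_{0} = IV.
Only C[1] changed, to 3C. In CFB, a change in C_i flips the same bit in P_i and garbles P_{i+1}. Decrypting the received ciphertext:
P[1]: E(K, B3) = 53; 3C ⊕ 53 = 6F.
P[2]: E(K, 3C) = C8; C6 ⊕ C8 = 0E.
P[3]: E(K, C6) = 1E; 47 ⊕ 1E = 59.
Blocks that differ from the original plaintext: P[1], P[2].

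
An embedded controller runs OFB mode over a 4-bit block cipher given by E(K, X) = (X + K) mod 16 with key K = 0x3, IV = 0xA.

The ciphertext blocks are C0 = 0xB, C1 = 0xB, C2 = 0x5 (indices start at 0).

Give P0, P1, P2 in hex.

OFB decryption: S_i = E(K, S_{i−1}) with S_{−1} = IV; P_i = C_i ⊕ S_i.
P0: S = E(K, 0xA) = 0xD; 0xB ⊕ 0xD = 0x6.
P1: S = E(K, 0xD) = 0x0; 0xB ⊕ 0x0 = 0xB.
P2: S = E(K, 0x0) = 0x3; 0x5 ⊕ 0x3 = 0x6.

P0 = 0x6, P1 = 0xB, P2 = 0x6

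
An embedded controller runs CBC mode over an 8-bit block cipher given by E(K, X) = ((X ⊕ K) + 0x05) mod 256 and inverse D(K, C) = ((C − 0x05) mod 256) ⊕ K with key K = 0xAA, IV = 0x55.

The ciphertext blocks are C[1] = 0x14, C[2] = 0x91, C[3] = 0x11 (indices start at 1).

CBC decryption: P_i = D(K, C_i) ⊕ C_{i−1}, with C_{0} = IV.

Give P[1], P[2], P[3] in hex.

P[1]: D(K, 0x14) = 0xA5; 0xA5 ⊕ 0x55 = 0xF0.
P[2]: D(K, 0x91) = 0x26; 0x26 ⊕ 0x14 = 0x32.
P[3]: D(K, 0x11) = 0xA6; 0xA6 ⊕ 0x91 = 0x37.

P[1] = 0xF0, P[2] = 0x32, P[3] = 0x37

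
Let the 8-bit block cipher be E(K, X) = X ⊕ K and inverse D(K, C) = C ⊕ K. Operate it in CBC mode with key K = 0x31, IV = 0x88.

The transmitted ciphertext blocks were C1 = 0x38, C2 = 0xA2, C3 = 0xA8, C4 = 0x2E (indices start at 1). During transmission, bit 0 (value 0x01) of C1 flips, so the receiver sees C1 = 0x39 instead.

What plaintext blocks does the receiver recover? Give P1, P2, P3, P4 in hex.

CBC decryption: P_i = D(K, C_i) ⊕ C_{i−1}, with C_{0} = IV.
Only C1 changed, to 0x39. In CBC, a change in C_i garbles P_i and flips the same bit in P_{i+1}. Decrypting the received ciphertext:
P1: D(K, 0x39) = 0x08; 0x08 ⊕ 0x88 = 0x80.
P2: D(K, 0xA2) = 0x93; 0x93 ⊕ 0x39 = 0xAA.
P3: D(K, 0xA8) = 0x99; 0x99 ⊕ 0xA2 = 0x3B.
P4: D(K, 0x2E) = 0x1F; 0x1F ⊕ 0xA8 = 0xB7.
Blocks that differ from the original plaintext: P1, P2.

P1 = 0x80, P2 = 0xAA, P3 = 0x3B, P4 = 0xB7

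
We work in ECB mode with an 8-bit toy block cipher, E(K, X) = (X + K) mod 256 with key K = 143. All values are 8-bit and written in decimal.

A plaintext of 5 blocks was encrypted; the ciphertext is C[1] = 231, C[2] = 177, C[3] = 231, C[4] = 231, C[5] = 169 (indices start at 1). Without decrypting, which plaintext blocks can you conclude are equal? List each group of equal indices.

P[1] = P[3] = P[4]

ECB encrypts each block independently with the same key, so equal ciphertext blocks imply equal plaintext blocks.
C[1] = C[3] = C[4] = 231, so P[1] = P[3] = P[4].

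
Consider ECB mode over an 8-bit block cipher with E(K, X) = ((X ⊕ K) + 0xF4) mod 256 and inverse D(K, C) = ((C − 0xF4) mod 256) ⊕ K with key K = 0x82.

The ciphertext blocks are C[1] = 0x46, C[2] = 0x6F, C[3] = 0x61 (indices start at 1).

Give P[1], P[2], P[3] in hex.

P[1] = 0xD0, P[2] = 0xF9, P[3] = 0xEF

ECB decryption: P_i = D(K, C_i).
P[1]: D(K, 0x46) = 0xD0.
P[2]: D(K, 0x6F) = 0xF9.
P[3]: D(K, 0x61) = 0xEF.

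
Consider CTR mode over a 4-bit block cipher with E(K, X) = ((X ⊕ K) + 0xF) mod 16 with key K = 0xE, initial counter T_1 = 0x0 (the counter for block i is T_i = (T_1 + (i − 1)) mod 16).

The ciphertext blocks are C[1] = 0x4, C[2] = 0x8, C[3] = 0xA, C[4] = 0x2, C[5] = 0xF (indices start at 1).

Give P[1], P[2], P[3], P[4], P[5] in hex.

CTR decryption: S_i = E(K, T_i) where T_i is the counter for block i; P_i = C_i ⊕ S_i.
P[1]: T = 0x0, S = E(K, T) = 0xD; 0x4 ⊕ 0xD = 0x9.
P[2]: T = 0x1, S = E(K, T) = 0xE; 0x8 ⊕ 0xE = 0x6.
P[3]: T = 0x2, S = E(K, T) = 0xB; 0xA ⊕ 0xB = 0x1.
P[4]: T = 0x3, S = E(K, T) = 0xC; 0x2 ⊕ 0xC = 0xE.
P[5]: T = 0x4, S = E(K, T) = 0x9; 0xF ⊕ 0x9 = 0x6.

P[1] = 0x9, P[2] = 0x6, P[3] = 0x1, P[4] = 0xE, P[5] = 0x6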